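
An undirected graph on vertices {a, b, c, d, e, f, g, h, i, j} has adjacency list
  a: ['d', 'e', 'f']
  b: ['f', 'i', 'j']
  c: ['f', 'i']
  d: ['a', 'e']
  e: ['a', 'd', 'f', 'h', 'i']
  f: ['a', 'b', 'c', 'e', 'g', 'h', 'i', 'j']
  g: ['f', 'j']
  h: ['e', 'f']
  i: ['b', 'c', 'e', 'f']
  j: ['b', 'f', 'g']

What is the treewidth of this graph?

A width-2 tree decomposition is:
Bags: B1 = {e, f, i}  B2 = {e, f, h}  B3 = {c, f, i}  B4 = {b, f, i}  B5 = {b, f, j}  B6 = {f, g, j}  B7 = {a, e, f}  B8 = {a, d, e}
Tree: B1–B2, B1–B3, B1–B4, B4–B5, B5–B6, B2–B7, B7–B8
Every bag has size at most 3, so the width is 3 − 1 = 2 and tw(G) ≤ 2. For the lower bound, the 3 vertices {a, d, e} are pairwise adjacent, and any tree decomposition puts a clique entirely inside one bag — forcing width ≥ 2. Combining the bounds, tw(G) = 2.

2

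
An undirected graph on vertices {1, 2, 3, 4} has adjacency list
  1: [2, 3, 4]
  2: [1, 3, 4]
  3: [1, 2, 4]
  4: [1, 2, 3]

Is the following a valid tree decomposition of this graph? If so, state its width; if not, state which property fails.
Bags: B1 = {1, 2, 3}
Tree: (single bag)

A tree decomposition must satisfy three properties: every vertex lies in some bag; for every edge, both endpoints lie together in some bag; and for every vertex, the bags containing it form a connected subtree. Here vertex 4 appears in no bag, so the decomposition is invalid.

No — vertex 4 appears in no bag.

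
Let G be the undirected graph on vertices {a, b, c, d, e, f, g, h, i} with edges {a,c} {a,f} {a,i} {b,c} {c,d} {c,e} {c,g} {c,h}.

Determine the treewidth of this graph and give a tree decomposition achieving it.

Treewidth 1.
One optimal decomposition is:
Bags: B1 = {b, c}  B2 = {a, c}  B3 = {a, i}  B4 = {c, e}  B5 = {a, f}  B6 = {c, g}  B7 = {c, h}  B8 = {c, d}
Tree: B1–B2, B2–B3, B2–B4, B3–B5, B1–B6, B6–B7, B2–B8

Each bag holds 2 vertices, so the decomposition has width 1, which upper-bounds the treewidth. G has an edge, so its treewidth is at least 1. Therefore the treewidth is 1.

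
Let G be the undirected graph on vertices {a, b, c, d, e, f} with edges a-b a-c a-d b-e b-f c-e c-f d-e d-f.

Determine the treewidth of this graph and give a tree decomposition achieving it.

Treewidth 3.
One optimal decomposition is:
Bags: B1 = {a, b, e, f}  B2 = {a, c, e, f}  B3 = {a, d, e, f}
Tree: B1–B2, B2–B3

Every bag has size at most 4, so the width is 4 − 1 = 3 and tw(G) ≤ 3. For the lower bound: the 4 vertex sets {a,b}, {c,f}, {e}, {d} are disjoint, each induces a connected subgraph, and every pair is joined by at least one edge of G. Contracting each set to a single vertex therefore yields K_{4} as a minor, and since treewidth is minor-monotone, tw(G) ≥ tw(K_{4}) = 3. Hence tw(G) = 3 exactly.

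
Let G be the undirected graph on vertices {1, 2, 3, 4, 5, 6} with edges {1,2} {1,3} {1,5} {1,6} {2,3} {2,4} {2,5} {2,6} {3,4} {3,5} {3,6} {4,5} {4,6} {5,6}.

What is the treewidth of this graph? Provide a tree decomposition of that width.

Every bag has size at most 5, so the width is 5 − 1 = 4 and tw(G) ≤ 4. For the lower bound, the 5 vertices {1, 2, 3, 5, 6} are pairwise adjacent, and any tree decomposition puts a clique entirely inside one bag — forcing width ≥ 4. Hence tw(G) = 4 exactly.

Treewidth 4.
Bags: B1 = {1, 2, 3, 5, 6}  B2 = {2, 3, 4, 5, 6}
Tree: B1–B2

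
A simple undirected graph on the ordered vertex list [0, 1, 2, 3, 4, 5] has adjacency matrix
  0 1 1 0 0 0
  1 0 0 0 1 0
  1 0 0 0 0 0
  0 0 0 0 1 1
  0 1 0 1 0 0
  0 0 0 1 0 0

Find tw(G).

A width-1 tree decomposition is:
Bags: B1 = {0, 1}  B2 = {1, 4}  B3 = {3, 4}  B4 = {3, 5}  B5 = {0, 2}
Tree: B1–B2, B2–B3, B3–B4, B1–B5
Every bag has size at most 2, so the width is 2 − 1 = 1 and tw(G) ≤ 1. Since G has at least one edge (e.g. 0–1), it is not an edgeless graph, so tw(G) ≥ 1. Combining the bounds, tw(G) = 1.

1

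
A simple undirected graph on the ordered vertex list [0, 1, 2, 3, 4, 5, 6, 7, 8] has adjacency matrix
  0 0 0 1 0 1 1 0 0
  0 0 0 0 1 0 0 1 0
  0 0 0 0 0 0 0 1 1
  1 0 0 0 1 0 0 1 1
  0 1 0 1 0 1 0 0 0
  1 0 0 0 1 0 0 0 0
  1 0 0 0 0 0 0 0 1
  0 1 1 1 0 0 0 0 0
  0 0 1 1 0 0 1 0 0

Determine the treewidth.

3

A width-3 tree decomposition is:
Bags: B1 = {0, 2, 6, 8}  B2 = {0, 2, 3, 8}  B3 = {0, 2, 3, 7}  B4 = {0, 3, 5, 7}  B5 = {3, 4, 5, 7}  B6 = {1, 4, 5, 7}
Tree: B1–B2, B2–B3, B3–B4, B4–B5, B5–B6
Every bag has size at most 4, so the width is 4 − 1 = 3 and tw(G) ≤ 3. For the lower bound: the 4 vertex sets {2,6,8}, {0}, {3}, {1,4,5,7} are disjoint, each induces a connected subgraph, and every pair is joined by at least one edge of G. Contracting each set to a single vertex therefore yields K_{4} as a minor, and since treewidth is minor-monotone, tw(G) ≥ tw(K_{4}) = 3. Therefore the treewidth is 3.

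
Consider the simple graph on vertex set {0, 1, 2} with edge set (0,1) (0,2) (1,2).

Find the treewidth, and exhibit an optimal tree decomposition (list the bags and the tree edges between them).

With just one bag of size 3, the width is 3 − 1 = 2, so tw(G) ≤ 2. For the lower bound, the 3 vertices {0, 1, 2} are pairwise adjacent, and any tree decomposition puts a clique entirely inside one bag — forcing width ≥ 2. The upper and lower bounds meet at 2, so that is the treewidth.

Treewidth 2.
One such decomposition:
Bags: B1 = {0, 1, 2}
Tree: (single bag)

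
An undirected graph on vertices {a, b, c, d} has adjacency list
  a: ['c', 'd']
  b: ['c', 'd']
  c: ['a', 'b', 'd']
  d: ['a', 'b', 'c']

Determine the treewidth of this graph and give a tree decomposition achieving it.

Every bag has size at most 3, so the width is 3 − 1 = 2 and tw(G) ≤ 2. On the other hand G contains the 3-clique {a, c, d}. A clique must lie in a single bag of any decomposition, so no decomposition can have width below 2. Combining the bounds, tw(G) = 2.

Treewidth 2.
Bags: B1 = {b, c, d}  B2 = {a, c, d}
Tree: B1–B2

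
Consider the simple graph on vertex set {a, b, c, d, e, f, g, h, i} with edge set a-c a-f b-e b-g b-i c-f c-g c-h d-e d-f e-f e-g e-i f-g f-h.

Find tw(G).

2

A width-2 tree decomposition is:
Bags: B1 = {d, e, f}  B2 = {e, f, g}  B3 = {c, f, g}  B4 = {b, e, g}  B5 = {a, c, f}  B6 = {b, e, i}  B7 = {c, f, h}
Tree: B1–B2, B2–B3, B2–B4, B3–B5, B4–B6, B3–B7
Every bag has size at most 3, so the width is 3 − 1 = 2 and tw(G) ≤ 2. For the lower bound, the 3 vertices {d, e, f} are pairwise adjacent, and any tree decomposition puts a clique entirely inside one bag — forcing width ≥ 2. The upper and lower bounds meet at 2, so that is the treewidth.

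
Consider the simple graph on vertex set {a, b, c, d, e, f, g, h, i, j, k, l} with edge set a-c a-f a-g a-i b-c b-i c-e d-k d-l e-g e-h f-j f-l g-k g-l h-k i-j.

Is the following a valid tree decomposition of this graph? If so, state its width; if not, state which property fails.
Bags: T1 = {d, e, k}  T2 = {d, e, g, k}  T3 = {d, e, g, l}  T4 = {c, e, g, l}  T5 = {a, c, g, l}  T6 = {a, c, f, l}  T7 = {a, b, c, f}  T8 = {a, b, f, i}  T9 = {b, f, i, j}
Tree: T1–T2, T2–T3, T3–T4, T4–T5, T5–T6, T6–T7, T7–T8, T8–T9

A tree decomposition must satisfy three properties: every vertex lies in some bag; for every edge, both endpoints lie together in some bag; and for every vertex, the bags containing it form a connected subtree. Here vertex h appears in no bag, so the decomposition is invalid.

No — vertex h appears in no bag.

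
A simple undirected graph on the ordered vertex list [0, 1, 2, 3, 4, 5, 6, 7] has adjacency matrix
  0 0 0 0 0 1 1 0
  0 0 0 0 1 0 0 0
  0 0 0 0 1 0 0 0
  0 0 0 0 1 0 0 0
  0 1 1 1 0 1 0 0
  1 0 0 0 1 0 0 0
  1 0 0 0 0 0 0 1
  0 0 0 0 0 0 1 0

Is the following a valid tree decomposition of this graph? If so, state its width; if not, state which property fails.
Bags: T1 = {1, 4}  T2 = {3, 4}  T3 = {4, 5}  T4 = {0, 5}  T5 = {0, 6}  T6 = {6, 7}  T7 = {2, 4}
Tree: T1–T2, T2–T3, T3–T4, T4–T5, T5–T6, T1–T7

Yes; width 1.

Vertex coverage: the bags together contain {0, 1, 2, 3, 4, 5, 6, 7}, the full vertex set. Edge coverage: each edge of G has both endpoints in at least one bag. Running intersection: for every vertex, the bags containing it form a connected subtree. All three properties hold, so this is a valid tree decomposition of width max|bag| − 1 = 1, and hence tw(G) ≤ 1.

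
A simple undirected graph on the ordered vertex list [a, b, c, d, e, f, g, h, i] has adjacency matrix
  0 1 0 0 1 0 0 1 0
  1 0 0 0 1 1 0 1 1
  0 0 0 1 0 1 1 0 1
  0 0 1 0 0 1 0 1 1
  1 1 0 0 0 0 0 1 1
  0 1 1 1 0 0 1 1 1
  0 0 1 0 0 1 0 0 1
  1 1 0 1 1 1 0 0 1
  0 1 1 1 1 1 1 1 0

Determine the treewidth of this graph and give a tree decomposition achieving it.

Treewidth 3.
Bags: B1 = {b, e, h, i}  B2 = {b, f, h, i}  B3 = {d, f, h, i}  B4 = {c, d, f, i}  B5 = {c, f, g, i}  B6 = {a, b, e, h}
Tree: B1–B2, B2–B3, B3–B4, B4–B5, B1–B6

The largest bag has 4 vertices, giving width 3; this decomposition certifies tw(G) ≤ 3. Conversely, {a, b, e, h} is a clique of size 4, and the vertices of any clique must share a bag in every tree decomposition; so some bag has ≥ 4 vertices and tw(G) ≥ 3. Hence tw(G) = 3 exactly.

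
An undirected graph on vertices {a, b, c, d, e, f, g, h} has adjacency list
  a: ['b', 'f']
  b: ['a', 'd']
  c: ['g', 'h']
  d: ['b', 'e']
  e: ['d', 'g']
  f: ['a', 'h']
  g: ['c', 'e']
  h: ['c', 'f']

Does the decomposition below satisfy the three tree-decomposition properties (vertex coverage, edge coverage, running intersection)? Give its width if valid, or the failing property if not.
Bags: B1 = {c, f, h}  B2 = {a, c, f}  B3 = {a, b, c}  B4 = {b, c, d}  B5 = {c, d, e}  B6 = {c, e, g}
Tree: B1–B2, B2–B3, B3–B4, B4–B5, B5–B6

Every vertex of G appears in some bag (union = {a, b, c, d, e, f, g, h}); every edge is covered by a bag; and for each vertex v the set of bags containing v is connected in the bag tree. The decomposition is therefore valid. The largest bag has 3 vertices, so the width is 2.

Yes; width 2.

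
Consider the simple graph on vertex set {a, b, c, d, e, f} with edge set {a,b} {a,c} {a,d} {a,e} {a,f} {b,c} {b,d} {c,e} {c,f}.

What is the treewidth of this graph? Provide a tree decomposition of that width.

Treewidth 2.
Bags: B1 = {a, b, c}  B2 = {a, c, f}  B3 = {a, b, d}  B4 = {a, c, e}
Tree: B1–B2, B1–B3, B2–B4

The largest bag has 3 vertices, giving width 2; this decomposition certifies tw(G) ≤ 2. Conversely, {a, b, d} is a clique of size 3, and the vertices of any clique must share a bag in every tree decomposition; so some bag has ≥ 3 vertices and tw(G) ≥ 2. Hence tw(G) = 2 exactly.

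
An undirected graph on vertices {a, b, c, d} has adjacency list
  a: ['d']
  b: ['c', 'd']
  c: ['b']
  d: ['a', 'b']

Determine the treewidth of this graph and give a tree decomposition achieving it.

Treewidth 1.
Bags: B1 = {a, d}  B2 = {b, d}  B3 = {b, c}
Tree: B1–B2, B2–B3

Each bag holds 2 vertices, so the decomposition has width 1, which upper-bounds the treewidth. Any graph with an edge has treewidth ≥ 1, and G has the edge a–d. Combining the bounds, tw(G) = 1.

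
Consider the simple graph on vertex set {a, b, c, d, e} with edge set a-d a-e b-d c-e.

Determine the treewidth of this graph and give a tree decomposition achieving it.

Every bag has size at most 2, so the width is 2 − 1 = 1 and tw(G) ≤ 1. Since G has at least one edge (e.g. c–e), it is not an edgeless graph, so tw(G) ≥ 1. The upper and lower bounds meet at 1, so that is the treewidth.

Treewidth 1.
Bags: B1 = {c, e}  B2 = {a, e}  B3 = {a, d}  B4 = {b, d}
Tree: B1–B2, B2–B3, B3–B4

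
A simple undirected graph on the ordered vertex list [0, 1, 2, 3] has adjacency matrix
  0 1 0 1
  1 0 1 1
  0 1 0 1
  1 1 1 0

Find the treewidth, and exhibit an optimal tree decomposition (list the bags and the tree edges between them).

The largest bag has 3 vertices, giving width 2; this decomposition certifies tw(G) ≤ 2. Conversely, {0, 1, 3} is a clique of size 3, and the vertices of any clique must share a bag in every tree decomposition; so some bag has ≥ 3 vertices and tw(G) ≥ 2. Hence tw(G) = 2 exactly.

Treewidth 2.
Bags: B1 = {1, 2, 3}  B2 = {0, 1, 3}
Tree: B1–B2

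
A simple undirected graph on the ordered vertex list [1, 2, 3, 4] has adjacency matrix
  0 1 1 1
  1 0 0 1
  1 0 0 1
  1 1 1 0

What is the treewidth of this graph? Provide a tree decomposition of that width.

Treewidth 2.
One such decomposition:
Bags: B1 = {1, 3, 4}  B2 = {1, 2, 4}
Tree: B1–B2

Each bag holds 3 vertices, so the decomposition has width 2, which upper-bounds the treewidth. On the other hand G contains the 3-clique {1, 2, 4}. A clique must lie in a single bag of any decomposition, so no decomposition can have width below 2. The upper and lower bounds meet at 2, so that is the treewidth.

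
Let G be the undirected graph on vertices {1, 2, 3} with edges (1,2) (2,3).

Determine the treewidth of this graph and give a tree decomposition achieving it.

Treewidth 1.
Bags: B1 = {2, 3}  B2 = {1, 2}
Tree: B1–B2

Every bag has size at most 2, so the width is 2 − 1 = 1 and tw(G) ≤ 1. Since G has at least one edge (e.g. 3–2), it is not an edgeless graph, so tw(G) ≥ 1. Combining the bounds, tw(G) = 1.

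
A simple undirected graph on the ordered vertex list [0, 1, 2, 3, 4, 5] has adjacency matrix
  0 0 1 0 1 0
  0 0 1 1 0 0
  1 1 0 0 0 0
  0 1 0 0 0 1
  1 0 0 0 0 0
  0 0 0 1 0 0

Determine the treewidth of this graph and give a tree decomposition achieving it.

Treewidth 1.
One such decomposition:
Bags: B1 = {0, 4}  B2 = {0, 2}  B3 = {1, 2}  B4 = {1, 3}  B5 = {3, 5}
Tree: B1–B2, B2–B3, B3–B4, B4–B5

The largest bag has 2 vertices, giving width 1; this decomposition certifies tw(G) ≤ 1. G has an edge, so its treewidth is at least 1. Therefore the treewidth is 1.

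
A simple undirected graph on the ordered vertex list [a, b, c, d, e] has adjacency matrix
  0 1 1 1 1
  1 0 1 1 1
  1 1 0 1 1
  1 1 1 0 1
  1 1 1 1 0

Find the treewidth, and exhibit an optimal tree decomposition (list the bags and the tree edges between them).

A single bag containing all 5 vertices is trivially a valid decomposition of width 4. For the lower bound, the 5 vertices {a, b, c, d, e} are pairwise adjacent, and any tree decomposition puts a clique entirely inside one bag — forcing width ≥ 4. Combining the bounds, tw(G) = 4.

Treewidth 4.
Bags: B1 = {a, b, c, d, e}
Tree: (single bag)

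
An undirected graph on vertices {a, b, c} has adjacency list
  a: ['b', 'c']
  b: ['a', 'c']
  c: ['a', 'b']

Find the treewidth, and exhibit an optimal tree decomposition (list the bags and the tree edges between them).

Treewidth 2.
One optimal decomposition is:
Bags: B1 = {a, b, c}
Tree: (single bag)

With just one bag of size 3, the width is 3 − 1 = 2, so tw(G) ≤ 2. On the other hand G contains the 3-clique {a, b, c}. A clique must lie in a single bag of any decomposition, so no decomposition can have width below 2. Combining the bounds, tw(G) = 2.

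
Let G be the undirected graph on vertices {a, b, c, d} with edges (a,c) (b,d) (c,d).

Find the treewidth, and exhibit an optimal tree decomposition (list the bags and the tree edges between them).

The largest bag has 2 vertices, giving width 1; this decomposition certifies tw(G) ≤ 1. G has an edge, so its treewidth is at least 1. The upper and lower bounds meet at 1, so that is the treewidth.

Treewidth 1.
Bags: B1 = {b, d}  B2 = {c, d}  B3 = {a, c}
Tree: B1–B2, B2–B3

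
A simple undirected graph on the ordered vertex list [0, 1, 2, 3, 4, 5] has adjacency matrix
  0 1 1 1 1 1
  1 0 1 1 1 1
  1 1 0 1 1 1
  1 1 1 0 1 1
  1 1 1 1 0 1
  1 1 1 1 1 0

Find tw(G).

A width-5 tree decomposition is:
Bags: B1 = {0, 1, 2, 3, 4, 5}
Tree: (single bag)
With just one bag of size 6, the width is 6 − 1 = 5, so tw(G) ≤ 5. For the lower bound, the 6 vertices {0, 1, 2, 3, 4, 5} are pairwise adjacent, and any tree decomposition puts a clique entirely inside one bag — forcing width ≥ 5. Hence tw(G) = 5 exactly.

5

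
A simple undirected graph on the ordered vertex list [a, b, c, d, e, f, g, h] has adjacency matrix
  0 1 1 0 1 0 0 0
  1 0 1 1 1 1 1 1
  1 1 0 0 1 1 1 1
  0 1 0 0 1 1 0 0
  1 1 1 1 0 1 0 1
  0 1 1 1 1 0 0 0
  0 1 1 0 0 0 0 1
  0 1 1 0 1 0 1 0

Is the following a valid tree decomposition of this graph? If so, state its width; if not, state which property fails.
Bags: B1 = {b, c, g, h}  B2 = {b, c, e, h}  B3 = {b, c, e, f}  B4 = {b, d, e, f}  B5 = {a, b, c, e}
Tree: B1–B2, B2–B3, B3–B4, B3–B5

Yes; width 3.

Vertex coverage: the bags together contain {a, b, c, d, e, f, g, h}, the full vertex set. Edge coverage: each edge of G has both endpoints in at least one bag. Running intersection: for every vertex, the bags containing it form a connected subtree. All three properties hold, so this is a valid tree decomposition of width max|bag| − 1 = 3, and hence tw(G) ≤ 3.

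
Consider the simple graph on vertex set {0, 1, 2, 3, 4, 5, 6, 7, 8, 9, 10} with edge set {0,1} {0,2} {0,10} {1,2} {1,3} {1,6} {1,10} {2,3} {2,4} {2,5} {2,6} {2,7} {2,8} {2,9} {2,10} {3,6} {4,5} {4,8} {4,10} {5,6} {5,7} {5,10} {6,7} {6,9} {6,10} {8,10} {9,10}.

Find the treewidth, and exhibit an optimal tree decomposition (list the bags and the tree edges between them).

Treewidth 3.
One optimal decomposition is:
Bags: B1 = {1, 2, 6, 10}  B2 = {0, 1, 2, 10}  B3 = {2, 5, 6, 10}  B4 = {2, 6, 9, 10}  B5 = {1, 2, 3, 6}  B6 = {2, 4, 5, 10}  B7 = {2, 5, 6, 7}  B8 = {2, 4, 8, 10}
Tree: B1–B2, B1–B3, B3–B4, B1–B5, B3–B6, B3–B7, B6–B8

Each bag holds 4 vertices, so the decomposition has width 3, which upper-bounds the treewidth. Conversely, {0, 1, 2, 10} is a clique of size 4, and the vertices of any clique must share a bag in every tree decomposition; so some bag has ≥ 4 vertices and tw(G) ≥ 3. Hence tw(G) = 3 exactly.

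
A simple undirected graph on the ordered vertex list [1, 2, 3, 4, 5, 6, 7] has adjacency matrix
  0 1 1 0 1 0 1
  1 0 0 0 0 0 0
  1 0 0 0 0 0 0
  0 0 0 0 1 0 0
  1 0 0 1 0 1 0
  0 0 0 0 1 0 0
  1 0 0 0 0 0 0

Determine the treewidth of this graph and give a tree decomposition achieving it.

Each bag holds 2 vertices, so the decomposition has width 1, which upper-bounds the treewidth. Since G has at least one edge (e.g. 5–1), it is not an edgeless graph, so tw(G) ≥ 1. Combining the bounds, tw(G) = 1.

Treewidth 1.
Bags: B1 = {1, 5}  B2 = {4, 5}  B3 = {1, 2}  B4 = {1, 3}  B5 = {5, 6}  B6 = {1, 7}
Tree: B1–B2, B1–B3, B1–B4, B1–B5, B1–B6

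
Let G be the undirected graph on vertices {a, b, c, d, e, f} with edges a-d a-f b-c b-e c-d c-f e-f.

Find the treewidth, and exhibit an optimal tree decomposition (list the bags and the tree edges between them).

Every bag has size at most 3, so the width is 3 − 1 = 2 and tw(G) ≤ 2. The edges b–e–f–c–b form a cycle, so G is not a tree and its treewidth is at least 2. Therefore the treewidth is 2.

Treewidth 2.
Bags: B1 = {b, c, e}  B2 = {c, e, f}  B3 = {c, d, f}  B4 = {a, d, f}
Tree: B1–B2, B2–B3, B3–B4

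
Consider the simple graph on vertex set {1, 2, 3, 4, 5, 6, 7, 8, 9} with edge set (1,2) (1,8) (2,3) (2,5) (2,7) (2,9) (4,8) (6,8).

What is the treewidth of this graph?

1

A width-1 tree decomposition is:
Bags: B1 = {2, 7}  B2 = {2, 3}  B3 = {1, 2}  B4 = {1, 8}  B5 = {2, 5}  B6 = {4, 8}  B7 = {2, 9}  B8 = {6, 8}
Tree: B1–B2, B2–B3, B3–B4, B1–B5, B4–B6, B1–B7, B6–B8
Each bag holds 2 vertices, so the decomposition has width 1, which upper-bounds the treewidth. Any graph with an edge has treewidth ≥ 1, and G has the edge 7–2. Combining the bounds, tw(G) = 1.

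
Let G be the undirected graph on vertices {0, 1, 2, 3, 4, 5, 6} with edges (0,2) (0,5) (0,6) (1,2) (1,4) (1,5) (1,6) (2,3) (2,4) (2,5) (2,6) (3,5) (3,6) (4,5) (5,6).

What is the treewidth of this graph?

3

A width-3 tree decomposition is:
Bags: B1 = {2, 3, 5, 6}  B2 = {1, 2, 5, 6}  B3 = {0, 2, 5, 6}  B4 = {1, 2, 4, 5}
Tree: B1–B2, B2–B3, B2–B4
Each bag holds 4 vertices, so the decomposition has width 3, which upper-bounds the treewidth. On the other hand G contains the 4-clique {1, 2, 4, 5}. A clique must lie in a single bag of any decomposition, so no decomposition can have width below 3. Therefore the treewidth is 3.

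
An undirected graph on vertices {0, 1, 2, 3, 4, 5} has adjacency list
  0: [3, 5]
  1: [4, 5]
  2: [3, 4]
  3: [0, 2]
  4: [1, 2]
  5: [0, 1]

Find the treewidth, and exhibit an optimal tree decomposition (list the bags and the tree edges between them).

Every bag has size at most 3, so the width is 3 − 1 = 2 and tw(G) ≤ 2. For the lower bound, G contains the cycle 4–1–5–0–3–2–4, so G is not a forest; only forests have treewidth ≤ 1, hence tw(G) ≥ 2. The upper and lower bounds meet at 2, so that is the treewidth.

Treewidth 2.
Bags: B1 = {1, 4, 5}  B2 = {0, 4, 5}  B3 = {0, 3, 4}  B4 = {2, 3, 4}
Tree: B1–B2, B2–B3, B3–B4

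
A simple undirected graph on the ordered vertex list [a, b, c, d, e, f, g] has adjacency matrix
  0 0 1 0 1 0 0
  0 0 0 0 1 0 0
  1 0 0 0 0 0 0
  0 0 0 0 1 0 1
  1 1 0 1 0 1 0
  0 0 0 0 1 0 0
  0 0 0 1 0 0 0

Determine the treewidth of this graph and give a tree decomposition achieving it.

Treewidth 1.
One such decomposition:
Bags: B1 = {d, e}  B2 = {a, e}  B3 = {d, g}  B4 = {a, c}  B5 = {e, f}  B6 = {b, e}
Tree: B1–B2, B1–B3, B2–B4, B2–B5, B2–B6

The largest bag has 2 vertices, giving width 1; this decomposition certifies tw(G) ≤ 1. Since G has at least one edge (e.g. d–e), it is not an edgeless graph, so tw(G) ≥ 1. Therefore the treewidth is 1.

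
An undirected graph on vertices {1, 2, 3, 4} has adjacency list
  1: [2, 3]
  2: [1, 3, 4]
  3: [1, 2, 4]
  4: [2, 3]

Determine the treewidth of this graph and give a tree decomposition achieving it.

Treewidth 2.
Bags: B1 = {1, 2, 3}  B2 = {2, 3, 4}
Tree: B1–B2

The largest bag has 3 vertices, giving width 2; this decomposition certifies tw(G) ≤ 2. For the lower bound, the 3 vertices {1, 2, 3} are pairwise adjacent, and any tree decomposition puts a clique entirely inside one bag — forcing width ≥ 2. Therefore the treewidth is 2.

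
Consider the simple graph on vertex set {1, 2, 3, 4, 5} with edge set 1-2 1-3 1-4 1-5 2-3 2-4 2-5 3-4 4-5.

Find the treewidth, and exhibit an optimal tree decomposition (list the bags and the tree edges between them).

The largest bag has 4 vertices, giving width 3; this decomposition certifies tw(G) ≤ 3. On the other hand G contains the 4-clique {1, 2, 3, 4}. A clique must lie in a single bag of any decomposition, so no decomposition can have width below 3. Therefore the treewidth is 3.

Treewidth 3.
One such decomposition:
Bags: B1 = {1, 2, 3, 4}  B2 = {1, 2, 4, 5}
Tree: B1–B2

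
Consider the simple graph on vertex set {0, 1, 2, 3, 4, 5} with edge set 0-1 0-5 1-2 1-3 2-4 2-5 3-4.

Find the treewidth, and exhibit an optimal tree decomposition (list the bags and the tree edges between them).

The largest bag has 3 vertices, giving width 2; this decomposition certifies tw(G) ≤ 2. The edges 5–0–1–2–5 form a cycle, so G is not a tree and its treewidth is at least 2. Therefore the treewidth is 2.

Treewidth 2.
One such decomposition:
Bags: B1 = {0, 2, 5}  B2 = {0, 1, 2}  B3 = {1, 2, 4}  B4 = {1, 3, 4}
Tree: B1–B2, B2–B3, B3–B4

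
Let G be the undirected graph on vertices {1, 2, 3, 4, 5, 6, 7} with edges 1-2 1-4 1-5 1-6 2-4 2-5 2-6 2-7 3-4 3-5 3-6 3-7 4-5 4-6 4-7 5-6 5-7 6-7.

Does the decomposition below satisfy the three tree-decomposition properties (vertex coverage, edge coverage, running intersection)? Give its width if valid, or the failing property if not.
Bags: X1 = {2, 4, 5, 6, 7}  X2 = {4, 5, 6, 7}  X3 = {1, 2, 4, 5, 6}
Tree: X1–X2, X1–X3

A tree decomposition must satisfy three properties: every vertex lies in some bag; for every edge, both endpoints lie together in some bag; and for every vertex, the bags containing it form a connected subtree. Here vertex 3 appears in no bag, so the decomposition is invalid.

No — vertex 3 appears in no bag.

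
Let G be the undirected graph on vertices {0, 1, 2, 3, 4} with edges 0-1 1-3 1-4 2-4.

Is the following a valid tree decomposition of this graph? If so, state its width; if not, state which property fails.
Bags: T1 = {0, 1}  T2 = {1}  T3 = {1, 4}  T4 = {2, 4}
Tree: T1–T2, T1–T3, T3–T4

A tree decomposition must satisfy three properties: every vertex lies in some bag; for every edge, both endpoints lie together in some bag; and for every vertex, the bags containing it form a connected subtree. Here vertex 3 appears in no bag, so the decomposition is invalid.

No — vertex 3 appears in no bag.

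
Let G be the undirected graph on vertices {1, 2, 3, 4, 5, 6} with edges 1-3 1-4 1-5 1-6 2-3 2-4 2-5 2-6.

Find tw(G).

A width-2 tree decomposition is:
Bags: B1 = {1, 2, 3}  B2 = {1, 2, 4}  B3 = {1, 2, 5}  B4 = {1, 2, 6}
Tree: B1–B2, B2–B3, B3–B4
Every bag has size at most 3, so the width is 3 − 1 = 2 and tw(G) ≤ 2. Since 1–3–2–4–1 is a cycle in G, G is not acyclic. Forests are exactly the graphs of treewidth ≤ 1, so tw(G) ≥ 2. Combining the bounds, tw(G) = 2.

2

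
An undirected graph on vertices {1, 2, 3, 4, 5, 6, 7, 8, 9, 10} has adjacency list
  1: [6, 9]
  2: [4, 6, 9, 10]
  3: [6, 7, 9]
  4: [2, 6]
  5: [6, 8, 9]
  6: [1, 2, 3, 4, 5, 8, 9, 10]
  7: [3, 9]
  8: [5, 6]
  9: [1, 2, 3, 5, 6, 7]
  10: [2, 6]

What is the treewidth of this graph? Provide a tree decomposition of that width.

Treewidth 2.
One such decomposition:
Bags: B1 = {5, 6, 9}  B2 = {2, 6, 9}  B3 = {5, 6, 8}  B4 = {3, 6, 9}  B5 = {2, 4, 6}  B6 = {1, 6, 9}  B7 = {2, 6, 10}  B8 = {3, 7, 9}
Tree: B1–B2, B1–B3, B1–B4, B2–B5, B4–B6, B2–B7, B4–B8

Every bag has size at most 3, so the width is 3 − 1 = 2 and tw(G) ≤ 2. On the other hand G contains the 3-clique {5, 6, 8}. A clique must lie in a single bag of any decomposition, so no decomposition can have width below 2. Therefore the treewidth is 2.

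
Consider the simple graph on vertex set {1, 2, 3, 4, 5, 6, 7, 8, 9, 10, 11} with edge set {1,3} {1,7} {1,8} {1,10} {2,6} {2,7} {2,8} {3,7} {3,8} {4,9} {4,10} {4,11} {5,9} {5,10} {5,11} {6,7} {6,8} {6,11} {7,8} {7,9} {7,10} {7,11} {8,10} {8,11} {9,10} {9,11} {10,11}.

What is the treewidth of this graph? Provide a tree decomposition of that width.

Treewidth 3.
One optimal decomposition is:
Bags: B1 = {7, 8, 10, 11}  B2 = {1, 7, 8, 10}  B3 = {7, 9, 10, 11}  B4 = {5, 9, 10, 11}  B5 = {4, 9, 10, 11}  B6 = {1, 3, 7, 8}  B7 = {6, 7, 8, 11}  B8 = {2, 6, 7, 8}
Tree: B1–B2, B1–B3, B3–B4, B4–B5, B2–B6, B1–B7, B7–B8

The largest bag has 4 vertices, giving width 3; this decomposition certifies tw(G) ≤ 3. For the lower bound, the 4 vertices {4, 9, 10, 11} are pairwise adjacent, and any tree decomposition puts a clique entirely inside one bag — forcing width ≥ 3. Hence tw(G) = 3 exactly.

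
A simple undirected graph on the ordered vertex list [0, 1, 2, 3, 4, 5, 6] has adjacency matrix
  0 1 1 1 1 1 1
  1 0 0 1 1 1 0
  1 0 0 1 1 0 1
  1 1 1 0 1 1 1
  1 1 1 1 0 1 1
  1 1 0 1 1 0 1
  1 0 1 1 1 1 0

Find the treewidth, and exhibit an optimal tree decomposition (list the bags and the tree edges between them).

Treewidth 4.
Bags: B1 = {0, 3, 4, 5, 6}  B2 = {0, 2, 3, 4, 6}  B3 = {0, 1, 3, 4, 5}
Tree: B1–B2, B1–B3

Every bag has size at most 5, so the width is 5 − 1 = 4 and tw(G) ≤ 4. For the lower bound, the 5 vertices {0, 2, 3, 4, 6} are pairwise adjacent, and any tree decomposition puts a clique entirely inside one bag — forcing width ≥ 4. Hence tw(G) = 4 exactly.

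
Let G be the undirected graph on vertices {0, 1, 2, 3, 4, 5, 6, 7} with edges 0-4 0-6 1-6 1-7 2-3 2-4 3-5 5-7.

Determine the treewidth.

2

A width-2 tree decomposition is:
Bags: B1 = {3, 5, 7}  B2 = {1, 3, 7}  B3 = {1, 3, 6}  B4 = {0, 3, 6}  B5 = {0, 3, 4}  B6 = {2, 3, 4}
Tree: B1–B2, B2–B3, B3–B4, B4–B5, B5–B6
Every bag has size at most 3, so the width is 3 − 1 = 2 and tw(G) ≤ 2. For the lower bound, G contains the cycle 3–5–7–1–6–0–4–2–3, so G is not a forest; only forests have treewidth ≤ 1, hence tw(G) ≥ 2. Therefore the treewidth is 2.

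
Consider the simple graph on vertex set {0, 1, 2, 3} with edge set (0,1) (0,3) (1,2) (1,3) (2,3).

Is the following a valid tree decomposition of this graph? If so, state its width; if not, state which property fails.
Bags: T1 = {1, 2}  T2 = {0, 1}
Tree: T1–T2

A tree decomposition must satisfy three properties: every vertex lies in some bag; for every edge, both endpoints lie together in some bag; and for every vertex, the bags containing it form a connected subtree. Here vertex 3 appears in no bag, so the decomposition is invalid.

No — vertex 3 appears in no bag.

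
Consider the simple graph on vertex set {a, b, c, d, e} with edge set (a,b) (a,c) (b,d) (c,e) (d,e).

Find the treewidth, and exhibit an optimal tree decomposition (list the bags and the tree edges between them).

Treewidth 2.
One optimal decomposition is:
Bags: B1 = {a, b, d}  B2 = {a, d, e}  B3 = {a, c, e}
Tree: B1–B2, B2–B3

The largest bag has 3 vertices, giving width 2; this decomposition certifies tw(G) ≤ 2. For the lower bound, G contains the cycle a–b–d–e–c–a, so G is not a forest; only forests have treewidth ≤ 1, hence tw(G) ≥ 2. Therefore the treewidth is 2.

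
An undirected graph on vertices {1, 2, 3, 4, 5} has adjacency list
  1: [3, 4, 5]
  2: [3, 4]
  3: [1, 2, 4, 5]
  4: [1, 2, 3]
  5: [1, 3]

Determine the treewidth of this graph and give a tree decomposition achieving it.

Every bag has size at most 3, so the width is 3 − 1 = 2 and tw(G) ≤ 2. For the lower bound, the 3 vertices {1, 3, 4} are pairwise adjacent, and any tree decomposition puts a clique entirely inside one bag — forcing width ≥ 2. Therefore the treewidth is 2.

Treewidth 2.
One optimal decomposition is:
Bags: B1 = {1, 3, 4}  B2 = {2, 3, 4}  B3 = {1, 3, 5}
Tree: B1–B2, B1–B3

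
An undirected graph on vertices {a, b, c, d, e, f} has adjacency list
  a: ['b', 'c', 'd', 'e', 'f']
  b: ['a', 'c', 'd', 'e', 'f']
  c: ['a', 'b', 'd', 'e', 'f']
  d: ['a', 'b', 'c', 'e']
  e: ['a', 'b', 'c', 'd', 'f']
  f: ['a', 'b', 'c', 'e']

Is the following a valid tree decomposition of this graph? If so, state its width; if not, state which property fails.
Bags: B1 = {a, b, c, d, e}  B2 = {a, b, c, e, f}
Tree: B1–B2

Yes; width 4.

Checking the three conditions: (i) the bags cover all of {a, b, c, d, e, f}; (ii) for each edge, some bag contains both endpoints; (iii) the bags containing any fixed vertex form a subtree. All hold, so the decomposition is valid with width 5 − 1 = 4.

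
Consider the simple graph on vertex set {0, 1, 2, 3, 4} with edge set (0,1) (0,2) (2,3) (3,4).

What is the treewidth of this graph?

A width-1 tree decomposition is:
Bags: B1 = {0, 1}  B2 = {0, 2}  B3 = {2, 3}  B4 = {3, 4}
Tree: B1–B2, B2–B3, B3–B4
Each bag holds 2 vertices, so the decomposition has width 1, which upper-bounds the treewidth. Any graph with an edge has treewidth ≥ 1, and G has the edge 1–0. Combining the bounds, tw(G) = 1.

1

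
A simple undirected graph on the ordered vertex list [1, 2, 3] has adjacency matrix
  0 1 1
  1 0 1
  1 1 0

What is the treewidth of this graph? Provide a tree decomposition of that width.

Treewidth 2.
One such decomposition:
Bags: B1 = {1, 2, 3}
Tree: (single bag)

A single bag containing all 3 vertices is trivially a valid decomposition of width 2. Conversely, {1, 2, 3} is a clique of size 3, and the vertices of any clique must share a bag in every tree decomposition; so some bag has ≥ 3 vertices and tw(G) ≥ 2. Combining the bounds, tw(G) = 2.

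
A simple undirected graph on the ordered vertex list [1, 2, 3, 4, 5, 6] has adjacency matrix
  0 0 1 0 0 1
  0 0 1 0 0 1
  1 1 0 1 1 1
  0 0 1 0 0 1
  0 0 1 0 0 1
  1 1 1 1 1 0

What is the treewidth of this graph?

2

A width-2 tree decomposition is:
Bags: B1 = {1, 3, 6}  B2 = {2, 3, 6}  B3 = {3, 4, 6}  B4 = {3, 5, 6}
Tree: B1–B2, B2–B3, B2–B4
Each bag holds 3 vertices, so the decomposition has width 2, which upper-bounds the treewidth. Conversely, {1, 3, 6} is a clique of size 3, and the vertices of any clique must share a bag in every tree decomposition; so some bag has ≥ 3 vertices and tw(G) ≥ 2. Therefore the treewidth is 2.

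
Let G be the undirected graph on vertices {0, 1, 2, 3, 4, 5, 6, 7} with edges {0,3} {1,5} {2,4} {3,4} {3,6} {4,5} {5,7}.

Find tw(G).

A width-1 tree decomposition is:
Bags: B1 = {3, 4}  B2 = {3, 6}  B3 = {4, 5}  B4 = {5, 7}  B5 = {1, 5}  B6 = {0, 3}  B7 = {2, 4}
Tree: B1–B2, B1–B3, B3–B4, B3–B5, B1–B6, B3–B7
Each bag holds 2 vertices, so the decomposition has width 1, which upper-bounds the treewidth. G has an edge, so its treewidth is at least 1. Therefore the treewidth is 1.

1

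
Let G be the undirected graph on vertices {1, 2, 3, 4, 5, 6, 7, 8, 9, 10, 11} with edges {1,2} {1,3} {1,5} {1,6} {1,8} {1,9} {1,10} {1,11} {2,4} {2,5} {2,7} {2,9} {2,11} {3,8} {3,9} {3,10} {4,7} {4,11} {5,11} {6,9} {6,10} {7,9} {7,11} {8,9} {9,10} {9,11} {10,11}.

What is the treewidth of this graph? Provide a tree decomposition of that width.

Treewidth 3.
One such decomposition:
Bags: B1 = {1, 9, 10, 11}  B2 = {1, 2, 9, 11}  B3 = {2, 7, 9, 11}  B4 = {1, 2, 5, 11}  B5 = {1, 3, 9, 10}  B6 = {1, 6, 9, 10}  B7 = {1, 3, 8, 9}  B8 = {2, 4, 7, 11}
Tree: B1–B2, B2–B3, B2–B4, B1–B5, B1–B6, B5–B7, B3–B8

Every bag has size at most 4, so the width is 4 − 1 = 3 and tw(G) ≤ 3. On the other hand G contains the 4-clique {1, 3, 8, 9}. A clique must lie in a single bag of any decomposition, so no decomposition can have width below 3. Therefore the treewidth is 3.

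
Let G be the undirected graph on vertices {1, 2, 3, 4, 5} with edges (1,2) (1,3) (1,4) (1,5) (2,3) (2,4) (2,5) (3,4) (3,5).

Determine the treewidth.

3

A width-3 tree decomposition is:
Bags: B1 = {1, 2, 3, 5}  B2 = {1, 2, 3, 4}
Tree: B1–B2
The largest bag has 4 vertices, giving width 3; this decomposition certifies tw(G) ≤ 3. On the other hand G contains the 4-clique {1, 2, 3, 4}. A clique must lie in a single bag of any decomposition, so no decomposition can have width below 3. Therefore the treewidth is 3.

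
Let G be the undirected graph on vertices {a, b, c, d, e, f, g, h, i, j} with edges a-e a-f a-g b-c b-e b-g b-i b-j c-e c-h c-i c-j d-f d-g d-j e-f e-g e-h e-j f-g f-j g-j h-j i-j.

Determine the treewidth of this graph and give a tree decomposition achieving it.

Treewidth 3.
One such decomposition:
Bags: B1 = {b, c, i, j}  B2 = {b, c, e, j}  B3 = {c, e, h, j}  B4 = {b, e, g, j}  B5 = {e, f, g, j}  B6 = {a, e, f, g}  B7 = {d, f, g, j}
Tree: B1–B2, B2–B3, B2–B4, B4–B5, B5–B6, B5–B7

The largest bag has 4 vertices, giving width 3; this decomposition certifies tw(G) ≤ 3. Conversely, {d, f, g, j} is a clique of size 4, and the vertices of any clique must share a bag in every tree decomposition; so some bag has ≥ 4 vertices and tw(G) ≥ 3. Therefore the treewidth is 3.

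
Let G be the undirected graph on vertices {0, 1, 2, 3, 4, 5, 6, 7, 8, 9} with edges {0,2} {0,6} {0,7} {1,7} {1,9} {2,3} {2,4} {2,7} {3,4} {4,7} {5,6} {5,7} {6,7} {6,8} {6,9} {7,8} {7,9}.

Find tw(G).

A width-2 tree decomposition is:
Bags: B1 = {0, 6, 7}  B2 = {0, 2, 7}  B3 = {6, 7, 8}  B4 = {2, 4, 7}  B5 = {6, 7, 9}  B6 = {5, 6, 7}  B7 = {2, 3, 4}  B8 = {1, 7, 9}
Tree: B1–B2, B1–B3, B2–B4, B1–B5, B5–B6, B4–B7, B5–B8
Each bag holds 3 vertices, so the decomposition has width 2, which upper-bounds the treewidth. For the lower bound, the 3 vertices {2, 3, 4} are pairwise adjacent, and any tree decomposition puts a clique entirely inside one bag — forcing width ≥ 2. Therefore the treewidth is 2.

2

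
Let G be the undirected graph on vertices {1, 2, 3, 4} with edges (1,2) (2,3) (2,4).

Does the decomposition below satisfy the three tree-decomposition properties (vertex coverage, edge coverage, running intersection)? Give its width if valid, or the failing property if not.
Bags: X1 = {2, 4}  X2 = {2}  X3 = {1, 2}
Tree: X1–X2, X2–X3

A tree decomposition must satisfy three properties: every vertex lies in some bag; for every edge, both endpoints lie together in some bag; and for every vertex, the bags containing it form a connected subtree. Here vertex 3 appears in no bag, so the decomposition is invalid.

No — vertex 3 appears in no bag.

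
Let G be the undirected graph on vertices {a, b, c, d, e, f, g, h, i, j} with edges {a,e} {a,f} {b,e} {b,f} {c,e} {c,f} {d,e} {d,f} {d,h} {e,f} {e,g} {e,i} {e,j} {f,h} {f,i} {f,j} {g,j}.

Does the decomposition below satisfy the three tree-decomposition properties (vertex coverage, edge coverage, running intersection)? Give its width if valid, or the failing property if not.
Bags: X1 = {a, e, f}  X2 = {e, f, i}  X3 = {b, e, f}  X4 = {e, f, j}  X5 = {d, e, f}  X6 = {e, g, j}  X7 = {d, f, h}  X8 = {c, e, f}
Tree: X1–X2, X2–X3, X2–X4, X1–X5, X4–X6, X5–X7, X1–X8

Yes; width 2.

Checking the three conditions: (i) the bags cover all of {a, b, c, d, e, f, g, h, i, j}; (ii) for each edge, some bag contains both endpoints; (iii) the bags containing any fixed vertex form a subtree. All hold, so the decomposition is valid with width 3 − 1 = 2.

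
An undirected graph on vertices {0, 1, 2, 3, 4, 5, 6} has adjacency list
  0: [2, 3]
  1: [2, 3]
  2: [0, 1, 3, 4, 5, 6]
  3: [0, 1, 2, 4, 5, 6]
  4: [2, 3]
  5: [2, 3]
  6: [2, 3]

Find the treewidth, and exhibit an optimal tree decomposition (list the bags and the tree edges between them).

Treewidth 2.
One optimal decomposition is:
Bags: B1 = {0, 2, 3}  B2 = {2, 3, 6}  B3 = {2, 3, 5}  B4 = {2, 3, 4}  B5 = {1, 2, 3}
Tree: B1–B2, B1–B3, B1–B4, B2–B5

Each bag holds 3 vertices, so the decomposition has width 2, which upper-bounds the treewidth. On the other hand G contains the 3-clique {0, 2, 3}. A clique must lie in a single bag of any decomposition, so no decomposition can have width below 2. The upper and lower bounds meet at 2, so that is the treewidth.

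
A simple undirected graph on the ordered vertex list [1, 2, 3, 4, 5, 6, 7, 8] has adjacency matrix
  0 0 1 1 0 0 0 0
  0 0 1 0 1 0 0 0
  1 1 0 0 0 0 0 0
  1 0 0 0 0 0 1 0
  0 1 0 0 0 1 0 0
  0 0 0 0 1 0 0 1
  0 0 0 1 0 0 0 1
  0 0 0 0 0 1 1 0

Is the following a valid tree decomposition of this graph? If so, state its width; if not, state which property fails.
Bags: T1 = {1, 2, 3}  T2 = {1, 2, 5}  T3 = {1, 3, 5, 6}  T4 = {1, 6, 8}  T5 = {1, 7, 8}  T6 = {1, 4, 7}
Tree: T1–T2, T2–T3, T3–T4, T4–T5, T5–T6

No — bags containing vertex 3 are not connected in the tree.

A tree decomposition must satisfy three properties: every vertex lies in some bag; for every edge, both endpoints lie together in some bag; and for every vertex, the bags containing it form a connected subtree. Here bags containing vertex 3 are not connected in the tree, so the decomposition is invalid.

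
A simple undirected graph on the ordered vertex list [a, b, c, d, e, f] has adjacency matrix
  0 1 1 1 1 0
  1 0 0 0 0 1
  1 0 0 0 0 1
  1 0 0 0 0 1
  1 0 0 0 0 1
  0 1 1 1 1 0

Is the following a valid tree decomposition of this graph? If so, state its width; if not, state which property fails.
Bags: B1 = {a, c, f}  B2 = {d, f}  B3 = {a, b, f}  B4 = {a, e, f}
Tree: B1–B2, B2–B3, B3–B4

A tree decomposition must satisfy three properties: every vertex lies in some bag; for every edge, both endpoints lie together in some bag; and for every vertex, the bags containing it form a connected subtree. Here edge (a,d) lies in no bag, so the decomposition is invalid.

No — edge (a,d) lies in no bag.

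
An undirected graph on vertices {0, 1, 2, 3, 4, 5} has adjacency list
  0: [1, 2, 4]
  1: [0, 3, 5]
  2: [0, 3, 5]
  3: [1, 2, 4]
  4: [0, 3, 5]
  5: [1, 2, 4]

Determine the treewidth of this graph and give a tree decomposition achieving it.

Treewidth 3.
One such decomposition:
Bags: B1 = {1, 2, 4, 5}  B2 = {0, 1, 2, 4}  B3 = {1, 2, 3, 4}
Tree: B1–B2, B2–B3

Each bag holds 4 vertices, so the decomposition has width 3, which upper-bounds the treewidth. For the lower bound: the 4 vertex sets {2,5}, {0,4}, {1}, {3} are disjoint, each induces a connected subgraph, and every pair is joined by at least one edge of G. Contracting each set to a single vertex therefore yields K_{4} as a minor, and since treewidth is minor-monotone, tw(G) ≥ tw(K_{4}) = 3. Hence tw(G) = 3 exactly.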